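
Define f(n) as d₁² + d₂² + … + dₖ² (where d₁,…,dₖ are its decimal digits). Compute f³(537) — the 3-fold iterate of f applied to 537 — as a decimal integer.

537 → 83
83 → 73
73 → 58

58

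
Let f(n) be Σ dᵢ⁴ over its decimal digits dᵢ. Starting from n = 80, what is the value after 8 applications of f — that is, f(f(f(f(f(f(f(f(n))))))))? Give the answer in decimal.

4514

80 → 8⁴ + 0⁴ = 4096
4096 → 4⁴ + 0⁴ + 9⁴ + 6⁴ = 8113
8113 → 8⁴ + 1⁴ + 1⁴ + 3⁴ = 4179
4179 → 4⁴ + 1⁴ + 7⁴ + 9⁴ = 9219
9219 → 9⁴ + 2⁴ + 1⁴ + 9⁴ = 13139
13139 → 1⁴ + 3⁴ + 1⁴ + 3⁴ + 9⁴ = 6725
6725 → 6⁴ + 7⁴ + 2⁴ + 5⁴ = 4338
4338 → 4⁴ + 3⁴ + 3⁴ + 8⁴ = 4514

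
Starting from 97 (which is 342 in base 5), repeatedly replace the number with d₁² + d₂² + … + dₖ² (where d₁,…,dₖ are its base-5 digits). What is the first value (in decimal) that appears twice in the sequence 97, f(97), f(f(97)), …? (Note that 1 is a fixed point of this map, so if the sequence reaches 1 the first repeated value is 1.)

13

97 = (3,4,2)_5 → 29
29 = (1,0,4)_5 → 17
17 = (3,2)_5 → 13
13 = (2,3)_5 → 13  — 13 already appeared earlier.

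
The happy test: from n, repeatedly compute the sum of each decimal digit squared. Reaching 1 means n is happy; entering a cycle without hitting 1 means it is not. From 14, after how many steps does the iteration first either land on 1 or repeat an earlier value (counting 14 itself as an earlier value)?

14 → 1² + 4² = 17
17 → 1² + 7² = 50
50 → 5² + 0² = 25
25 → 2² + 5² = 29
29 → 2² + 9² = 85
85 → 8² + 5² = 89
89 → 8² + 9² = 145
145 → 1² + 4² + 5² = 42
42 → 4² + 2² = 20
20 → 2² + 0² = 4
4 → 4² = 16
16 → 1² + 6² = 37
37 → 3² + 7² = 58
58 → 5² + 8² = 89  — 89 repeats.
That took 14 steps.

14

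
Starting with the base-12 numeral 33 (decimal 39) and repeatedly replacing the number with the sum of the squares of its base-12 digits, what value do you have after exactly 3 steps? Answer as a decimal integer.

10

39 = (3,3)_12 → 3² + 3² = 9 + 9 = 18
18 = (1,6)_12 → 1² + 6² = 1 + 36 = 37
37 = (3,1)_12 → 3² + 1² = 9 + 1 = 10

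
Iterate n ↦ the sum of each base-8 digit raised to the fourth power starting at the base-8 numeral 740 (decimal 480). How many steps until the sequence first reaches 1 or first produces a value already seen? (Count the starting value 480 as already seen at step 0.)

480 = (7,4,0)_8 → 7⁴ + 4⁴ + 0⁴ = 2657
2657 = (5,1,4,1)_8 → 5⁴ + 1⁴ + 4⁴ + 1⁴ = 883
883 = (1,5,6,3)_8 → 1⁴ + 5⁴ + 6⁴ + 3⁴ = 2003
2003 = (3,7,2,3)_8 → 3⁴ + 7⁴ + 2⁴ + 3⁴ = 2579
2579 = (5,0,2,3)_8 → 5⁴ + 0⁴ + 2⁴ + 3⁴ = 722
722 = (1,3,2,2)_8 → 1⁴ + 3⁴ + 2⁴ + 2⁴ = 114
114 = (1,6,2)_8 → 1⁴ + 6⁴ + 2⁴ = 1313
1313 = (2,4,4,1)_8 → 2⁴ + 4⁴ + 4⁴ + 1⁴ = 529
529 = (1,0,2,1)_8 → 1⁴ + 0⁴ + 2⁴ + 1⁴ = 18
18 = (2,2)_8 → 2⁴ + 2⁴ = 32
32 = (4,0)_8 → 4⁴ + 0⁴ = 256
256 = (4,0,0)_8 → 4⁴ + 0⁴ + 0⁴ = 256  — 256 repeats.
That took 12 steps.

12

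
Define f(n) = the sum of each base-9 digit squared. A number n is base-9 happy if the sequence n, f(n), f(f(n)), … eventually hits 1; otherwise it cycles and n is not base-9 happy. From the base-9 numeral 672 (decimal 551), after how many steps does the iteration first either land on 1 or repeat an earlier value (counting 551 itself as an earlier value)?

4

551 = (6,7,2)_9 → 6² + 7² + 2² = 89
89 = (1,0,8)_9 → 1² + 0² + 8² = 65
65 = (7,2)_9 → 7² + 2² = 53
53 = (5,8)_9 → 5² + 8² = 89  — 89 repeats.
That took 4 steps.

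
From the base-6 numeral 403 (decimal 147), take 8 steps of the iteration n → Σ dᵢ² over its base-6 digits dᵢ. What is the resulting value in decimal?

147 = (4,0,3)_6 → 4² + 0² + 3² = 16 + 0 + 9 = 25
25 = (4,1)_6 → 4² + 1² = 16 + 1 = 17
17 = (2,5)_6 → 2² + 5² = 4 + 25 = 29
29 = (4,5)_6 → 4² + 5² = 16 + 25 = 41
41 = (1,0,5)_6 → 1² + 0² + 5² = 1 + 0 + 25 = 26
26 = (4,2)_6 → 4² + 2² = 16 + 4 = 20
20 = (3,2)_6 → 3² + 2² = 9 + 4 = 13
13 = (2,1)_6 → 2² + 1² = 4 + 1 = 5

5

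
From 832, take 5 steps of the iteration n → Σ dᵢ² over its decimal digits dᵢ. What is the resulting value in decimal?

832 → 8² + 3² + 2² = 77
77 → 7² + 7² = 98
98 → 9² + 8² = 145
145 → 1² + 4² + 5² = 42
42 → 4² + 2² = 20

20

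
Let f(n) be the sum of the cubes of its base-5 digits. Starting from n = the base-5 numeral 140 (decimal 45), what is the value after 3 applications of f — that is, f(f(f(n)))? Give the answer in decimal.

45 = (1,4,0)_5 → 1³ + 4³ + 0³ = 65
65 = (2,3,0)_5 → 2³ + 3³ + 0³ = 35
35 = (1,2,0)_5 → 1³ + 2³ + 0³ = 9

9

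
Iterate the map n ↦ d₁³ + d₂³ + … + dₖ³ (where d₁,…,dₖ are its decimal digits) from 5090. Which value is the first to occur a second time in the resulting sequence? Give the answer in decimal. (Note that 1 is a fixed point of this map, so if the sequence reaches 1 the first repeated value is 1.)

5090 → 5³ + 0³ + 9³ + 0³ = 854
854 → 8³ + 5³ + 4³ = 701
701 → 7³ + 0³ + 1³ = 344
344 → 3³ + 4³ + 4³ = 155
155 → 1³ + 5³ + 5³ = 251
251 → 2³ + 5³ + 1³ = 134
134 → 1³ + 3³ + 4³ = 92
92 → 9³ + 2³ = 737
737 → 7³ + 3³ + 7³ = 713
713 → 7³ + 1³ + 3³ = 371
371 → 3³ + 7³ + 1³ = 371  — 371 already appeared earlier.

371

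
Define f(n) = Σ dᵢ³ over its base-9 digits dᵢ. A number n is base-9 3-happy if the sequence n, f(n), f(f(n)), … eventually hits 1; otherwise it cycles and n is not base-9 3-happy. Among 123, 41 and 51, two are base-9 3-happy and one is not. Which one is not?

123: 123 → 281 → 99 → 9 → 1  — reaches 1 (base-9 3-happy)
41: 41 → 189 → 35 → 539 → 853 → 409 → 189  — repeats 189 (not base-9 3-happy)
51: 51 → 341 → 577 → 345 → 99 → 9 → 1  — reaches 1 (base-9 3-happy)

41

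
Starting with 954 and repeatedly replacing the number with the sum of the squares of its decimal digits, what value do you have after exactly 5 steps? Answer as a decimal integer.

954 → 9² + 5² + 4² = 81 + 25 + 16 = 122
122 → 1² + 2² + 2² = 1 + 4 + 4 = 9
9 → 9² = 81
81 → 8² + 1² = 64 + 1 = 65
65 → 6² + 5² = 36 + 25 = 61

61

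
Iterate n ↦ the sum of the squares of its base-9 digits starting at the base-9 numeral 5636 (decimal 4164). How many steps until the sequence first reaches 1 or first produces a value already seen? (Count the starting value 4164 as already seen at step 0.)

4164 = (5,6,3,6)_9 → 106
106 = (1,2,7)_9 → 54
54 = (6,0)_9 → 36
36 = (4,0)_9 → 16
16 = (1,7)_9 → 50
50 = (5,5)_9 → 50  — 50 repeats.
That took 6 steps.

6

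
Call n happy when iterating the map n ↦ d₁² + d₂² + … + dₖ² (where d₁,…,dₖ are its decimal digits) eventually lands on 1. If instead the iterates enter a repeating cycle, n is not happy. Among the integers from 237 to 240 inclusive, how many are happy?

1

237: 237 → 62 → 40 → 16 → 37 → 58 → 89 → 145 → 42 → 20 → 4 → 16  — not happy
238: 238 → 77 → 98 → 145 → 42 → 20 → 4 → 16 → 37 → 58 → 89 → 145  — not happy
239: 239 → 94 → 97 → 130 → 10 → 1  — happy
240: 240 → 20 → 4 → 16 → 37 → 58 → 89 → 145 → 42 → 20  — not happy
happy: 239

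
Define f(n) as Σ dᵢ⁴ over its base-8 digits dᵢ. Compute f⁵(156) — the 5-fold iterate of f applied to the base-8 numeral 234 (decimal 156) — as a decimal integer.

156 = (2,3,4)_8 → 353
353 = (5,4,1)_8 → 882
882 = (1,5,6,2)_8 → 1938
1938 = (3,6,2,2)_8 → 1409
1409 = (2,6,0,1)_8 → 1313

1313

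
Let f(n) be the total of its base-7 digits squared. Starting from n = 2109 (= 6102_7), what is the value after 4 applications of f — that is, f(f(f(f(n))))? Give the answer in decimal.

2109 = (6,1,0,2)_7 → 6² + 1² + 0² + 2² = 41
41 = (5,6)_7 → 5² + 6² = 61
61 = (1,1,5)_7 → 1² + 1² + 5² = 27
27 = (3,6)_7 → 3² + 6² = 45

45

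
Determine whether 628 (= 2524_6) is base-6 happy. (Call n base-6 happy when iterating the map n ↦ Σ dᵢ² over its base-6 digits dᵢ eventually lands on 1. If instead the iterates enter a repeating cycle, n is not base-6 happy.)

628 = (2,5,2,4)_6 → 2² + 5² + 2² + 4² = 49
49 = (1,2,1)_6 → 1² + 2² + 1² = 6
6 = (1,0)_6 → 1² + 0² = 1  — reached 1.

base-6 happy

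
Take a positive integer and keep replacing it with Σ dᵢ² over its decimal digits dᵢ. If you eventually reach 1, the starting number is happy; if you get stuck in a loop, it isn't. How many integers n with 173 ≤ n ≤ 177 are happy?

1

173: 173 → 59 → 106 → 37 → 58 → 89 → 145 → 42 → 20 → 4 → 16 → 37  — not happy
174: 174 → 66 → 72 → 53 → 34 → 25 → 29 → 85 → 89 → 145 → 42 → 20 → 4 → 16 → 37 → 58 → 89  — not happy
175: 175 → 75 → 74 → 65 → 61 → 37 → 58 → 89 → 145 → 42 → 20 → 4 → 16 → 37  — not happy
176: 176 → 86 → 100 → 1  — happy
177: 177 → 99 → 162 → 41 → 17 → 50 → 25 → 29 → 85 → 89 → 145 → 42 → 20 → 4 → 16 → 37 → 58 → 89  — not happy
happy: 176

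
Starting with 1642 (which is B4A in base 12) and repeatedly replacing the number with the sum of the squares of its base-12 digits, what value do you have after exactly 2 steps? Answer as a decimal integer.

1642 = (11,4,10)_12 → 237
237 = (1,7,9)_12 → 131

131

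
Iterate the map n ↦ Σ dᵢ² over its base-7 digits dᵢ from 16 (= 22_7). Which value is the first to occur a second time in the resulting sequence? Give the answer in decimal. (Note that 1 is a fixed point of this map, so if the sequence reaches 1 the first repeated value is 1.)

16

16 = (2,2)_7 → 2² + 2² = 4 + 4 = 8
8 = (1,1)_7 → 1² + 1² = 1 + 1 = 2
2 = (2)_7 → 2² = 4
4 = (4)_7 → 4² = 16  — 16 already appeared earlier.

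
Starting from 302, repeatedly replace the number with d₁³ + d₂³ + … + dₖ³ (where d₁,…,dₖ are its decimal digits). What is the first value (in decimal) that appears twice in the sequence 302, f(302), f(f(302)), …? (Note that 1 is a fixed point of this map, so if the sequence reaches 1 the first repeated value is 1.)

302 → 3³ + 0³ + 2³ = 35
35 → 3³ + 5³ = 152
152 → 1³ + 5³ + 2³ = 134
134 → 1³ + 3³ + 4³ = 92
92 → 9³ + 2³ = 737
737 → 7³ + 3³ + 7³ = 713
713 → 7³ + 1³ + 3³ = 371
371 → 3³ + 7³ + 1³ = 371  — 371 already appeared earlier.

371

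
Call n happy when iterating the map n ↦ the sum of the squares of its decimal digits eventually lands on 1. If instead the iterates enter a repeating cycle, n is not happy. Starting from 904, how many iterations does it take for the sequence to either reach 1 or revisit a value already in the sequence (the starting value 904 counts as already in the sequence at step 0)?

904 → 9² + 0² + 4² = 97
97 → 9² + 7² = 130
130 → 1² + 3² + 0² = 10
10 → 1² + 0² = 1  — reached 1.
That took 4 steps.

4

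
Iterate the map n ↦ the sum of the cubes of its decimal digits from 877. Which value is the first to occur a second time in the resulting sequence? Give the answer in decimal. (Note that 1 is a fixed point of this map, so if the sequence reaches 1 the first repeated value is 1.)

877 → 8³ + 7³ + 7³ = 512 + 343 + 343 = 1198
1198 → 1³ + 1³ + 9³ + 8³ = 1 + 1 + 729 + 512 = 1243
1243 → 1³ + 2³ + 4³ + 3³ = 1 + 8 + 64 + 27 = 100
100 → 1³ + 0³ + 0³ = 1 + 0 + 0 = 1  — reached the fixed point 1.
1 → 1, so 1 is the first repeated value.

1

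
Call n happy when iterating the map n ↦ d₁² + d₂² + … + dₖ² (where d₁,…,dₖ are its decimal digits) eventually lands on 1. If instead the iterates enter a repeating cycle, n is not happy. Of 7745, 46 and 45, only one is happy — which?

7745: 7745 → 139 → 91 → 82 → 68 → 100 → 1  — reaches 1 (happy)
46: 46 → 52 → 29 → 85 → 89 → 145 → 42 → 20 → 4 → 16 → 37 → 58 → 89  — repeats 89 (not happy)
45: 45 → 41 → 17 → 50 → 25 → 29 → 85 → 89 → 145 → 42 → 20 → 4 → 16 → 37 → 58 → 89  — repeats 89 (not happy)

7745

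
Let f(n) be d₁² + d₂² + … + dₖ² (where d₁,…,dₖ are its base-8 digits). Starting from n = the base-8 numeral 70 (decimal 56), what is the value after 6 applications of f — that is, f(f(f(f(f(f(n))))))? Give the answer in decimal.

56 = (7,0)_8 → 7² + 0² = 49 + 0 = 49
49 = (6,1)_8 → 6² + 1² = 36 + 1 = 37
37 = (4,5)_8 → 4² + 5² = 16 + 25 = 41
41 = (5,1)_8 → 5² + 1² = 25 + 1 = 26
26 = (3,2)_8 → 3² + 2² = 9 + 4 = 13
13 = (1,5)_8 → 1² + 5² = 1 + 25 = 26

26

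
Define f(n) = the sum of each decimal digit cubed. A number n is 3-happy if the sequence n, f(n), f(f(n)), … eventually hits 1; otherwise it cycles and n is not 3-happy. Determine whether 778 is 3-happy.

3-happy

778 → 1198
1198 → 1243
1243 → 100
100 → 1  — reached 1.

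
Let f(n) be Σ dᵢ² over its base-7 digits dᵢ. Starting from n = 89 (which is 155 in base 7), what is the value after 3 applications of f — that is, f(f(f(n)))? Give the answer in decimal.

89 = (1,5,5)_7 → 1² + 5² + 5² = 51
51 = (1,0,2)_7 → 1² + 0² + 2² = 5
5 = (5)_7 → 5² = 25

25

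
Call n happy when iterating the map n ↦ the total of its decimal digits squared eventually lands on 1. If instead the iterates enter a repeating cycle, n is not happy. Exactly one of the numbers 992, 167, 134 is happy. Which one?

167

992: 992 → 166 → 73 → 58 → 89 → 145 → 42 → 20 → 4 → 16 → 37 → 58  — repeats 58 (not happy)
167: 167 → 86 → 100 → 1  — reaches 1 (happy)
134: 134 → 26 → 40 → 16 → 37 → 58 → 89 → 145 → 42 → 20 → 4 → 16  — repeats 16 (not happy)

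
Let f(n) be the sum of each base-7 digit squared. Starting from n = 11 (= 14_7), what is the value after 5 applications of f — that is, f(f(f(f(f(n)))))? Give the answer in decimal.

11 = (1,4)_7 → 1² + 4² = 17
17 = (2,3)_7 → 2² + 3² = 13
13 = (1,6)_7 → 1² + 6² = 37
37 = (5,2)_7 → 5² + 2² = 29
29 = (4,1)_7 → 4² + 1² = 17

17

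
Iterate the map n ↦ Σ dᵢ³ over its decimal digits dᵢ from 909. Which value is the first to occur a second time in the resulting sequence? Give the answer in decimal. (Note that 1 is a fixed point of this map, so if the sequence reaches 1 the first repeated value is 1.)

909 → 9³ + 0³ + 9³ = 1458
1458 → 1³ + 4³ + 5³ + 8³ = 702
702 → 7³ + 0³ + 2³ = 351
351 → 3³ + 5³ + 1³ = 153
153 → 1³ + 5³ + 3³ = 153  — 153 already appeared earlier.

153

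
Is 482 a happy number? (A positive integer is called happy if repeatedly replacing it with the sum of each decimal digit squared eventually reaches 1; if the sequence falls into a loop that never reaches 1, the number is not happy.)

not happy

482 → 4² + 8² + 2² = 16 + 64 + 4 = 84
84 → 8² + 4² = 64 + 16 = 80
80 → 8² + 0² = 64 + 0 = 64
64 → 6² + 4² = 36 + 16 = 52
52 → 5² + 2² = 25 + 4 = 29
29 → 2² + 9² = 4 + 81 = 85
85 → 8² + 5² = 64 + 25 = 89
89 → 8² + 9² = 64 + 81 = 145
145 → 1² + 4² + 5² = 1 + 16 + 25 = 42
42 → 4² + 2² = 16 + 4 = 20
20 → 2² + 0² = 4 + 0 = 4
4 → 4² = 16
16 → 1² + 6² = 1 + 36 = 37
37 → 3² + 7² = 9 + 49 = 58
58 → 5² + 8² = 25 + 64 = 89  — 89 already seen; the sequence cycles without reaching 1.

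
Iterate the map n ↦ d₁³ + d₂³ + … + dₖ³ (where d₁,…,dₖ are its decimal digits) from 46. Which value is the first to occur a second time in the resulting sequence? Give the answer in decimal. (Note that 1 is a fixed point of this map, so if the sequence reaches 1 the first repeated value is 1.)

133

46 → 4³ + 6³ = 280
280 → 2³ + 8³ + 0³ = 520
520 → 5³ + 2³ + 0³ = 133
133 → 1³ + 3³ + 3³ = 55
55 → 5³ + 5³ = 250
250 → 2³ + 5³ + 0³ = 133  — 133 already appeared earlier.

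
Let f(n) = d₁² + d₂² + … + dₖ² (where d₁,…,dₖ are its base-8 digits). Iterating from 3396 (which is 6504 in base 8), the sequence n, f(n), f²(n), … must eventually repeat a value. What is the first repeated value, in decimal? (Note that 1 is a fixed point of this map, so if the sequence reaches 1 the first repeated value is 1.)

3396 = (6,5,0,4)_8 → 6² + 5² + 0² + 4² = 77
77 = (1,1,5)_8 → 1² + 1² + 5² = 27
27 = (3,3)_8 → 3² + 3² = 18
18 = (2,2)_8 → 2² + 2² = 8
8 = (1,0)_8 → 1² + 0² = 1  — reached the fixed point 1.
1 → 1, so 1 is the first repeated value.

1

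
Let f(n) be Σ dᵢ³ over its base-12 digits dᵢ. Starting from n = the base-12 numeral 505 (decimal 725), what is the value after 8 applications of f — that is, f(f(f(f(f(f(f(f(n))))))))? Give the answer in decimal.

725 = (5,0,5)_12 → 250
250 = (1,8,10)_12 → 1513
1513 = (10,6,1)_12 → 1217
1217 = (8,5,5)_12 → 762
762 = (5,3,6)_12 → 368
368 = (2,6,8)_12 → 736
736 = (5,1,4)_12 → 190
190 = (1,3,10)_12 → 1028

1028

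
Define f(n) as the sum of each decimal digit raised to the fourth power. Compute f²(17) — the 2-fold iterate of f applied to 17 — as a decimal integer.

288

17 → 2402
2402 → 288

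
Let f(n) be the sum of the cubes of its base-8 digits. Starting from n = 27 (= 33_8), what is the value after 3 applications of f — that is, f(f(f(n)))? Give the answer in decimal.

432

27 = (3,3)_8 → 54
54 = (6,6)_8 → 432
432 = (6,6,0)_8 → 432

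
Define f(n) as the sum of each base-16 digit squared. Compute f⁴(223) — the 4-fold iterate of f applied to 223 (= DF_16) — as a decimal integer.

223 = (13,15)_16 → 13² + 15² = 394
394 = (1,8,10)_16 → 1² + 8² + 10² = 165
165 = (10,5)_16 → 10² + 5² = 125
125 = (7,13)_16 → 7² + 13² = 218

218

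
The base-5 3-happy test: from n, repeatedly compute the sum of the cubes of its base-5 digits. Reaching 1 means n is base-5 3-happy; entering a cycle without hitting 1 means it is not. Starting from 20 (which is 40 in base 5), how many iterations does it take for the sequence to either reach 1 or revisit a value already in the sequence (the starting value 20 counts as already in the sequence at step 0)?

4

20 = (4,0)_5 → 4³ + 0³ = 64
64 = (2,2,4)_5 → 2³ + 2³ + 4³ = 80
80 = (3,1,0)_5 → 3³ + 1³ + 0³ = 28
28 = (1,0,3)_5 → 1³ + 0³ + 3³ = 28  — 28 repeats.
That took 4 steps.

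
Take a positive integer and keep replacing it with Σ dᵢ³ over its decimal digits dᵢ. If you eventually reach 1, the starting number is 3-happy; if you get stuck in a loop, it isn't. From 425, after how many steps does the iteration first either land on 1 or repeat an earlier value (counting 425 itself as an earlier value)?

4

425 → 4³ + 2³ + 5³ = 64 + 8 + 125 = 197
197 → 1³ + 9³ + 7³ = 1 + 729 + 343 = 1073
1073 → 1³ + 0³ + 7³ + 3³ = 1 + 0 + 343 + 27 = 371
371 → 3³ + 7³ + 1³ = 27 + 343 + 1 = 371  — 371 repeats.
That took 4 steps.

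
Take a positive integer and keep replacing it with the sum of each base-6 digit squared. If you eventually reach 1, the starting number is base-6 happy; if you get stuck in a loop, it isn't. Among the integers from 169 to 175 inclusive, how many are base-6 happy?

169: 169 → 33 → 34 → 41 → 26 → 20 → 13 → 5 → 25 → 17 → 29 → 41  — not base-6 happy
170: 170 → 36 → 1  — base-6 happy
171: 171 → 41 → 26 → 20 → 13 → 5 → 25 → 17 → 29 → 41  — not base-6 happy
172: 172 → 48 → 5 → 25 → 17 → 29 → 41 → 26 → 20 → 13 → 5  — not base-6 happy
173: 173 → 57 → 19 → 10 → 17 → 29 → 41 → 26 → 20 → 13 → 5 → 25 → 17  — not base-6 happy
174: 174 → 41 → 26 → 20 → 13 → 5 → 25 → 17 → 29 → 41  — not base-6 happy
175: 175 → 42 → 2 → 4 → 16 → 20 → 13 → 5 → 25 → 17 → 29 → 41 → 26 → 20  — not base-6 happy
base-6 happy: 170

1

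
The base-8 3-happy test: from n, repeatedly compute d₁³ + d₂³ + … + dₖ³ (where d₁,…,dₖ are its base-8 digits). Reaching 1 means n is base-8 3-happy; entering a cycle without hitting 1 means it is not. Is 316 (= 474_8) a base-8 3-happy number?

316 = (4,7,4)_8 → 4³ + 7³ + 4³ = 64 + 343 + 64 = 471
471 = (7,2,7)_8 → 7³ + 2³ + 7³ = 343 + 8 + 343 = 694
694 = (1,2,6,6)_8 → 1³ + 2³ + 6³ + 6³ = 1 + 8 + 216 + 216 = 441
441 = (6,7,1)_8 → 6³ + 7³ + 1³ = 216 + 343 + 1 = 560
560 = (1,0,6,0)_8 → 1³ + 0³ + 6³ + 0³ = 1 + 0 + 216 + 0 = 217
217 = (3,3,1)_8 → 3³ + 3³ + 1³ = 27 + 27 + 1 = 55
55 = (6,7)_8 → 6³ + 7³ = 216 + 343 = 559
559 = (1,0,5,7)_8 → 1³ + 0³ + 5³ + 7³ = 1 + 0 + 125 + 343 = 469
469 = (7,2,5)_8 → 7³ + 2³ + 5³ = 343 + 8 + 125 = 476
476 = (7,3,4)_8 → 7³ + 3³ + 4³ = 343 + 27 + 64 = 434
434 = (6,6,2)_8 → 6³ + 6³ + 2³ = 216 + 216 + 8 = 440
440 = (6,7,0)_8 → 6³ + 7³ + 0³ = 216 + 343 + 0 = 559  — 559 already seen; the sequence cycles without reaching 1.

not base-8 3-happy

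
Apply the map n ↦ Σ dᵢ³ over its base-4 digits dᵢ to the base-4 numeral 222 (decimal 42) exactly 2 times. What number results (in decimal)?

9

42 = (2,2,2)_4 → 24
24 = (1,2,0)_4 → 9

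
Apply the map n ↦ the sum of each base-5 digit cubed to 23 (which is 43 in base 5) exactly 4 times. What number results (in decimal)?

65

23 = (4,3)_5 → 4³ + 3³ = 91
91 = (3,3,1)_5 → 3³ + 3³ + 1³ = 55
55 = (2,1,0)_5 → 2³ + 1³ + 0³ = 9
9 = (1,4)_5 → 1³ + 4³ = 65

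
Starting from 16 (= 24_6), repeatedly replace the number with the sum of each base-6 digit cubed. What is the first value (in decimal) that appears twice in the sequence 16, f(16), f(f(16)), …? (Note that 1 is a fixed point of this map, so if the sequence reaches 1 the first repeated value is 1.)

9

16 = (2,4)_6 → 2³ + 4³ = 8 + 64 = 72
72 = (2,0,0)_6 → 2³ + 0³ + 0³ = 8 + 0 + 0 = 8
8 = (1,2)_6 → 1³ + 2³ = 1 + 8 = 9
9 = (1,3)_6 → 1³ + 3³ = 1 + 27 = 28
28 = (4,4)_6 → 4³ + 4³ = 64 + 64 = 128
128 = (3,3,2)_6 → 3³ + 3³ + 2³ = 27 + 27 + 8 = 62
62 = (1,4,2)_6 → 1³ + 4³ + 2³ = 1 + 64 + 8 = 73
73 = (2,0,1)_6 → 2³ + 0³ + 1³ = 8 + 0 + 1 = 9  — 9 already appeared earlier.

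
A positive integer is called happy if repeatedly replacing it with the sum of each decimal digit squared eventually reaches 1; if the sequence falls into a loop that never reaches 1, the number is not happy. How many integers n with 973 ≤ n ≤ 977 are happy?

1

973: 973 → 139 → 91 → 82 → 68 → 100 → 1  — happy
974: 974 → 146 → 53 → 34 → 25 → 29 → 85 → 89 → 145 → 42 → 20 → 4 → 16 → 37 → 58 → 89  — not happy
975: 975 → 155 → 51 → 26 → 40 → 16 → 37 → 58 → 89 → 145 → 42 → 20 → 4 → 16  — not happy
976: 976 → 166 → 73 → 58 → 89 → 145 → 42 → 20 → 4 → 16 → 37 → 58  — not happy
977: 977 → 179 → 131 → 11 → 2 → 4 → 16 → 37 → 58 → 89 → 145 → 42 → 20 → 4  — not happy
happy: 973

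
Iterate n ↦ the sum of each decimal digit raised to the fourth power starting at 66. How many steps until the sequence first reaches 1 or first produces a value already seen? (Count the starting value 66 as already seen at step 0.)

66 → 6⁴ + 6⁴ = 1296 + 1296 = 2592
2592 → 2⁴ + 5⁴ + 9⁴ + 2⁴ = 16 + 625 + 6561 + 16 = 7218
7218 → 7⁴ + 2⁴ + 1⁴ + 8⁴ = 2401 + 16 + 1 + 4096 = 6514
6514 → 6⁴ + 5⁴ + 1⁴ + 4⁴ = 1296 + 625 + 1 + 256 = 2178
2178 → 2⁴ + 1⁴ + 7⁴ + 8⁴ = 16 + 1 + 2401 + 4096 = 6514  — 6514 repeats.
That took 5 steps.

5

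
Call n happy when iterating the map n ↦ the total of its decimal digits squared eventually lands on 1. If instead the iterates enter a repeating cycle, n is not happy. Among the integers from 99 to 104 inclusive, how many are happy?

99: 99 → 162 → 41 → 17 → 50 → 25 → 29 → 85 → 89 → 145 → 42 → 20 → 4 → 16 → 37 → 58 → 89  (repeats 89)
100: 100 → 1  (reaches 1)
101: 101 → 2 → 4 → 16 → 37 → 58 → 89 → 145 → 42 → 20 → 4  (repeats 4)
102: 102 → 5 → 25 → 29 → 85 → 89 → 145 → 42 → 20 → 4 → 16 → 37 → 58 → 89  (repeats 89)
103: 103 → 10 → 1  (reaches 1)
104: 104 → 17 → 50 → 25 → 29 → 85 → 89 → 145 → 42 → 20 → 4 → 16 → 37 → 58 → 89  (repeats 89)
happy: 100, 103

2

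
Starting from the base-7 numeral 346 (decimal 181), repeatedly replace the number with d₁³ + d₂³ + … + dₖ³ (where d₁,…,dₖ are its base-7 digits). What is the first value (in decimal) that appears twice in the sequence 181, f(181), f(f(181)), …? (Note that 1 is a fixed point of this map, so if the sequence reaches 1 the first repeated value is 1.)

1

181 = (3,4,6)_7 → 3³ + 4³ + 6³ = 307
307 = (6,1,6)_7 → 6³ + 1³ + 6³ = 433
433 = (1,1,5,6)_7 → 1³ + 1³ + 5³ + 6³ = 343
343 = (1,0,0,0)_7 → 1³ + 0³ + 0³ + 0³ = 1  — reached the fixed point 1.
1 → 1, so 1 is the first repeated value.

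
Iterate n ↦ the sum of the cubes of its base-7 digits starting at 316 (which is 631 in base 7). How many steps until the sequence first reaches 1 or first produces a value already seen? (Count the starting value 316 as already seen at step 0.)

316 = (6,3,1)_7 → 6³ + 3³ + 1³ = 244
244 = (4,6,6)_7 → 4³ + 6³ + 6³ = 496
496 = (1,3,0,6)_7 → 1³ + 3³ + 0³ + 6³ = 244  — 244 repeats.
That took 3 steps.

3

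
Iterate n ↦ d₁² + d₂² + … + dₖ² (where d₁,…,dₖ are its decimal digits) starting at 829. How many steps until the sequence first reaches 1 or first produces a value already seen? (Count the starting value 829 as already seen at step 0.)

829 → 8² + 2² + 9² = 64 + 4 + 81 = 149
149 → 1² + 4² + 9² = 1 + 16 + 81 = 98
98 → 9² + 8² = 81 + 64 = 145
145 → 1² + 4² + 5² = 1 + 16 + 25 = 42
42 → 4² + 2² = 16 + 4 = 20
20 → 2² + 0² = 4 + 0 = 4
4 → 4² = 16
16 → 1² + 6² = 1 + 36 = 37
37 → 3² + 7² = 9 + 49 = 58
58 → 5² + 8² = 25 + 64 = 89
89 → 8² + 9² = 64 + 81 = 145  — 145 repeats.
That took 11 steps.

11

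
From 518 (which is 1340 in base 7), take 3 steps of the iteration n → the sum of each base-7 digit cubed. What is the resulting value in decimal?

92

518 = (1,3,4,0)_7 → 1³ + 3³ + 4³ + 0³ = 92
92 = (1,6,1)_7 → 1³ + 6³ + 1³ = 218
218 = (4,3,1)_7 → 4³ + 3³ + 1³ = 92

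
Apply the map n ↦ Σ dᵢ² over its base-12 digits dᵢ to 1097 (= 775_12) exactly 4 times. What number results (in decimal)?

1097 = (7,7,5)_12 → 7² + 7² + 5² = 49 + 49 + 25 = 123
123 = (10,3)_12 → 10² + 3² = 100 + 9 = 109
109 = (9,1)_12 → 9² + 1² = 81 + 1 = 82
82 = (6,10)_12 → 6² + 10² = 36 + 100 = 136

136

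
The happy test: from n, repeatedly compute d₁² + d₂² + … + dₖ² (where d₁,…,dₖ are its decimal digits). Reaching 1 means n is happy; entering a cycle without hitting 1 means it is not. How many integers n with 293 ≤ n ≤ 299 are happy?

1

293: 293 → 94 → 97 → 130 → 10 → 1  (reaches 1)
294: 294 → 101 → 2 → 4 → 16 → 37 → 58 → 89 → 145 → 42 → 20 → 4  (repeats 4)
295: 295 → 110 → 2 → 4 → 16 → 37 → 58 → 89 → 145 → 42 → 20 → 4  (repeats 4)
296: 296 → 121 → 6 → 36 → 45 → 41 → 17 → 50 → 25 → 29 → 85 → 89 → 145 → 42 → 20 → 4 → 16 → 37 → 58 → 89  (repeats 89)
297: 297 → 134 → 26 → 40 → 16 → 37 → 58 → 89 → 145 → 42 → 20 → 4 → 16  (repeats 16)
298: 298 → 149 → 98 → 145 → 42 → 20 → 4 → 16 → 37 → 58 → 89 → 145  (repeats 145)
299: 299 → 166 → 73 → 58 → 89 → 145 → 42 → 20 → 4 → 16 → 37 → 58  (repeats 58)
happy: 293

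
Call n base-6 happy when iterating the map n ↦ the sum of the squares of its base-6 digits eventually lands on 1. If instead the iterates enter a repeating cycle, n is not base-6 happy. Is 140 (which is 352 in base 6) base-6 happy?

140 = (3,5,2)_6 → 38
38 = (1,0,2)_6 → 5
5 = (5)_6 → 25
25 = (4,1)_6 → 17
17 = (2,5)_6 → 29
29 = (4,5)_6 → 41
41 = (1,0,5)_6 → 26
26 = (4,2)_6 → 20
20 = (3,2)_6 → 13
13 = (2,1)_6 → 5  — 5 already seen; the sequence cycles without reaching 1.

not base-6 happy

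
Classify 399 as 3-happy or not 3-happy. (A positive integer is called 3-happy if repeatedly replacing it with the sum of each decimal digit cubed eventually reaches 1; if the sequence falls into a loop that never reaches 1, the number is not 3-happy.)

not 3-happy

399 → 3³ + 9³ + 9³ = 1485
1485 → 1³ + 4³ + 8³ + 5³ = 702
702 → 7³ + 0³ + 2³ = 351
351 → 3³ + 5³ + 1³ = 153
153 → 1³ + 5³ + 3³ = 153  — 153 already seen; the sequence cycles without reaching 1.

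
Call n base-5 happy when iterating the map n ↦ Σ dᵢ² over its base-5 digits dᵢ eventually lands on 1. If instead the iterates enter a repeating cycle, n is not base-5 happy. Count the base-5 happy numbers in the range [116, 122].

2

116: 116 → 26 → 2 → 4 → 16 → 10 → 4  — not base-5 happy
117: 117 → 29 → 17 → 13 → 13  — not base-5 happy
118: 118 → 34 → 18 → 18  — not base-5 happy
119: 119 → 41 → 11 → 5 → 1  — base-5 happy
120: 120 → 32 → 6 → 2 → 4 → 16 → 10 → 4  — not base-5 happy
121: 121 → 33 → 11 → 5 → 1  — base-5 happy
122: 122 → 36 → 6 → 2 → 4 → 16 → 10 → 4  — not base-5 happy
base-5 happy: 119, 121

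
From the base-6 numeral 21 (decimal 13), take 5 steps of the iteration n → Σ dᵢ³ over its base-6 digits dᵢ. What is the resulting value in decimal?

13 = (2,1)_6 → 2³ + 1³ = 8 + 1 = 9
9 = (1,3)_6 → 1³ + 3³ = 1 + 27 = 28
28 = (4,4)_6 → 4³ + 4³ = 64 + 64 = 128
128 = (3,3,2)_6 → 3³ + 3³ + 2³ = 27 + 27 + 8 = 62
62 = (1,4,2)_6 → 1³ + 4³ + 2³ = 1 + 64 + 8 = 73

73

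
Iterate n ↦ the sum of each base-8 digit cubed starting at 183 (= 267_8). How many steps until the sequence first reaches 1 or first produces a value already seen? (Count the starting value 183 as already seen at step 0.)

10

183 = (2,6,7)_8 → 2³ + 6³ + 7³ = 567
567 = (1,0,6,7)_8 → 1³ + 0³ + 6³ + 7³ = 560
560 = (1,0,6,0)_8 → 1³ + 0³ + 6³ + 0³ = 217
217 = (3,3,1)_8 → 3³ + 3³ + 1³ = 55
55 = (6,7)_8 → 6³ + 7³ = 559
559 = (1,0,5,7)_8 → 1³ + 0³ + 5³ + 7³ = 469
469 = (7,2,5)_8 → 7³ + 2³ + 5³ = 476
476 = (7,3,4)_8 → 7³ + 3³ + 4³ = 434
434 = (6,6,2)_8 → 6³ + 6³ + 2³ = 440
440 = (6,7,0)_8 → 6³ + 7³ + 0³ = 559  — 559 repeats.
That took 10 steps.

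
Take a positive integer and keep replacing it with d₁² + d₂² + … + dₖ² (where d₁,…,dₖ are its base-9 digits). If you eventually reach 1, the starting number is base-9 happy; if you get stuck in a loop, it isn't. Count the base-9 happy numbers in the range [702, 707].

2

702: 702 → 100 → 6 → 36 → 16 → 50 → 50  (repeats 50)
703: 703 → 101 → 9 → 1  (reaches 1)
704: 704 → 104 → 30 → 18 → 4 → 16 → 50 → 50  (repeats 50)
705: 705 → 109 → 11 → 5 → 25 → 53 → 89 → 65 → 53  (repeats 53)
706: 706 → 116 → 74 → 68 → 74  (repeats 74)
707: 707 → 125 → 81 → 1  (reaches 1)
base-9 happy: 703, 707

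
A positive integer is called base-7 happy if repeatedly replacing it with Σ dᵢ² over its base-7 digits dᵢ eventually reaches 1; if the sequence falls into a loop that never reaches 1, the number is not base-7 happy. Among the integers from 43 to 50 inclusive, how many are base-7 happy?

43: 43 → 37 → 29 → 17 → 13 → 37  (repeats 37)
44: 44 → 40 → 50 → 2 → 4 → 16 → 8 → 2  (repeats 2)
45: 45 → 45  (repeats 45)
46: 46 → 52 → 10 → 10  (repeats 10)
47: 47 → 61 → 27 → 45 → 45  (repeats 45)
48: 48 → 72 → 14 → 4 → 16 → 8 → 2 → 4  (repeats 4)
49: 49 → 1  (reaches 1)
50: 50 → 2 → 4 → 16 → 8 → 2  (repeats 2)
base-7 happy: 49

1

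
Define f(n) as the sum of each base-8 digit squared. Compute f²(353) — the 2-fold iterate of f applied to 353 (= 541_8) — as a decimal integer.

29

353 = (5,4,1)_8 → 5² + 4² + 1² = 42
42 = (5,2)_8 → 5² + 2² = 29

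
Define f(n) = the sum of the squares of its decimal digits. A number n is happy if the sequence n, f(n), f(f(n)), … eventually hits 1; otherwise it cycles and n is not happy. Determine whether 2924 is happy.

2924 → 105
105 → 26
26 → 40
40 → 16
16 → 37
37 → 58
58 → 89
89 → 145
145 → 42
42 → 20
20 → 4
4 → 16  — 16 already seen; the sequence cycles without reaching 1.

not happy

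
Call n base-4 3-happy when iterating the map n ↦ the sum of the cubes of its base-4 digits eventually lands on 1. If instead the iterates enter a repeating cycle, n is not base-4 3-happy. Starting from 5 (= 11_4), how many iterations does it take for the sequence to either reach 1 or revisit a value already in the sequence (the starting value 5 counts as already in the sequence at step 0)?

3

5 = (1,1)_4 → 2
2 = (2)_4 → 8
8 = (2,0)_4 → 8  — 8 repeats.
That took 3 steps.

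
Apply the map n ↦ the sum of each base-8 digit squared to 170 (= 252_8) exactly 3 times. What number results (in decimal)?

5

170 = (2,5,2)_8 → 2² + 5² + 2² = 33
33 = (4,1)_8 → 4² + 1² = 17
17 = (2,1)_8 → 2² + 1² = 5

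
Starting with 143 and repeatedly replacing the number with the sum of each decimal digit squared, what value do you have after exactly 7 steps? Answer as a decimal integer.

145

143 → 1² + 4² + 3² = 26
26 → 2² + 6² = 40
40 → 4² + 0² = 16
16 → 1² + 6² = 37
37 → 3² + 7² = 58
58 → 5² + 8² = 89
89 → 8² + 9² = 145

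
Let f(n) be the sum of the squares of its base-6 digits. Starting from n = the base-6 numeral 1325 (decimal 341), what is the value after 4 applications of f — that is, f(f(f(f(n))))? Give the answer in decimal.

341 = (1,3,2,5)_6 → 39
39 = (1,0,3)_6 → 10
10 = (1,4)_6 → 17
17 = (2,5)_6 → 29

29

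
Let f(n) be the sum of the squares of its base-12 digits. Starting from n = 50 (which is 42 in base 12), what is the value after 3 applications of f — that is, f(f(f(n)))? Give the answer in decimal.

50 = (4,2)_12 → 20
20 = (1,8)_12 → 65
65 = (5,5)_12 → 50

50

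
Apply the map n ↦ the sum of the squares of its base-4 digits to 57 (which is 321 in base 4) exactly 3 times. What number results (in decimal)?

57 = (3,2,1)_4 → 3² + 2² + 1² = 9 + 4 + 1 = 14
14 = (3,2)_4 → 3² + 2² = 9 + 4 = 13
13 = (3,1)_4 → 3² + 1² = 9 + 1 = 10

10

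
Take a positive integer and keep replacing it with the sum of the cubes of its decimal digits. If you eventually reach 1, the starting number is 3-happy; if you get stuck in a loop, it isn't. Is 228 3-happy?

not 3-happy

228 → 528
528 → 645
645 → 405
405 → 189
189 → 1242
1242 → 81
81 → 513
513 → 153
153 → 153  — 153 already seen; the sequence cycles without reaching 1.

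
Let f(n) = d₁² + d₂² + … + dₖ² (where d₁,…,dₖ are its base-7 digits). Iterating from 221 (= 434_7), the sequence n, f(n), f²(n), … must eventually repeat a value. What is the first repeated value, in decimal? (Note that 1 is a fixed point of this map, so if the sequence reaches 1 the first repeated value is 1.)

45

221 = (4,3,4)_7 → 4² + 3² + 4² = 16 + 9 + 16 = 41
41 = (5,6)_7 → 5² + 6² = 25 + 36 = 61
61 = (1,1,5)_7 → 1² + 1² + 5² = 1 + 1 + 25 = 27
27 = (3,6)_7 → 3² + 6² = 9 + 36 = 45
45 = (6,3)_7 → 6² + 3² = 36 + 9 = 45  — 45 already appeared earlier.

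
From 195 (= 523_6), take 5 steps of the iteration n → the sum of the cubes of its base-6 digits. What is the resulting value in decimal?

190

195 = (5,2,3)_6 → 5³ + 2³ + 3³ = 160
160 = (4,2,4)_6 → 4³ + 2³ + 4³ = 136
136 = (3,4,4)_6 → 3³ + 4³ + 4³ = 155
155 = (4,1,5)_6 → 4³ + 1³ + 5³ = 190
190 = (5,1,4)_6 → 5³ + 1³ + 4³ = 190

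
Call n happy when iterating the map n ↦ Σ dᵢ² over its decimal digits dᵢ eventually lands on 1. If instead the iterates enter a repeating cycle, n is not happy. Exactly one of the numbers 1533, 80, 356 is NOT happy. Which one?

1533: 1533 → 44 → 32 → 13 → 10 → 1  — reaches 1 (happy)
80: 80 → 64 → 52 → 29 → 85 → 89 → 145 → 42 → 20 → 4 → 16 → 37 → 58 → 89  — repeats 89 (not happy)
356: 356 → 70 → 49 → 97 → 130 → 10 → 1  — reaches 1 (happy)

80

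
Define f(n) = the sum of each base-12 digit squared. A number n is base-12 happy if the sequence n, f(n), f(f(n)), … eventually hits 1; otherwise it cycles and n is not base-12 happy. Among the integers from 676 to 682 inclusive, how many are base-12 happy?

1

676: 676 → 96 → 64 → 41 → 34 → 104 → 128 → 164 → 66 → 61 → 26 → 8 → 64  (repeats 64)
677: 677 → 105 → 145 → 2 → 4 → 16 → 17 → 26 → 8 → 64 → 41 → 34 → 104 → 128 → 164 → 66 → 61 → 26  (repeats 26)
678: 678 → 116 → 145 → 2 → 4 → 16 → 17 → 26 → 8 → 64 → 41 → 34 → 104 → 128 → 164 → 66 → 61 → 26  (repeats 26)
679: 679 → 129 → 181 → 11 → 121 → 101 → 89 → 74 → 40 → 25 → 5 → 25  (repeats 25)
680: 680 → 144 → 1  (reaches 1)
681: 681 → 161 → 27 → 13 → 2 → 4 → 16 → 17 → 26 → 8 → 64 → 41 → 34 → 104 → 128 → 164 → 66 → 61 → 26  (repeats 26)
682: 682 → 180 → 10 → 100 → 80 → 100  (repeats 100)
base-12 happy: 680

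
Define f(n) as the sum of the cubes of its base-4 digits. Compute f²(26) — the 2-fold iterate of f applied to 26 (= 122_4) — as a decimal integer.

2

26 = (1,2,2)_4 → 1³ + 2³ + 2³ = 17
17 = (1,0,1)_4 → 1³ + 0³ + 1³ = 2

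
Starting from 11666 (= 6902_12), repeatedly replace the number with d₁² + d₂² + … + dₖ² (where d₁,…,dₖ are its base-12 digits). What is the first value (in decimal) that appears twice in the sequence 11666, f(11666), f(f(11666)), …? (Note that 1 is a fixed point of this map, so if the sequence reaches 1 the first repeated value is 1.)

25

11666 = (6,9,0,2)_12 → 6² + 9² + 0² + 2² = 36 + 81 + 0 + 4 = 121
121 = (10,1)_12 → 10² + 1² = 100 + 1 = 101
101 = (8,5)_12 → 8² + 5² = 64 + 25 = 89
89 = (7,5)_12 → 7² + 5² = 49 + 25 = 74
74 = (6,2)_12 → 6² + 2² = 36 + 4 = 40
40 = (3,4)_12 → 3² + 4² = 9 + 16 = 25
25 = (2,1)_12 → 2² + 1² = 4 + 1 = 5
5 = (5)_12 → 5² = 25  — 25 already appeared earlier.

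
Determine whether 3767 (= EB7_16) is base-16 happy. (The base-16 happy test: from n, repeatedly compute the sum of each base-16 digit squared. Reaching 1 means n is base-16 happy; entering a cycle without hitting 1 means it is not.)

3767 = (14,11,7)_16 → 366
366 = (1,6,14)_16 → 233
233 = (14,9)_16 → 277
277 = (1,1,5)_16 → 27
27 = (1,11)_16 → 122
122 = (7,10)_16 → 149
149 = (9,5)_16 → 106
106 = (6,10)_16 → 136
136 = (8,8)_16 → 128
128 = (8,0)_16 → 64
64 = (4,0)_16 → 16
16 = (1,0)_16 → 1  — reached 1.

base-16 happy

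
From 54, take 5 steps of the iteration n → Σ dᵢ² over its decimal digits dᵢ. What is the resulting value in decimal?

29

54 → 5² + 4² = 41
41 → 4² + 1² = 17
17 → 1² + 7² = 50
50 → 5² + 0² = 25
25 → 2² + 5² = 29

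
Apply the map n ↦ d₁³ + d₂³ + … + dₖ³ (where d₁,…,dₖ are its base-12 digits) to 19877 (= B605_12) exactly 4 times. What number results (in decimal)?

1672

19877 = (11,6,0,5)_12 → 11³ + 6³ + 0³ + 5³ = 1331 + 216 + 0 + 125 = 1672
1672 = (11,7,4)_12 → 11³ + 7³ + 4³ = 1331 + 343 + 64 = 1738
1738 = (1,0,0,10)_12 → 1³ + 0³ + 0³ + 10³ = 1 + 0 + 0 + 1000 = 1001
1001 = (6,11,5)_12 → 6³ + 11³ + 5³ = 216 + 1331 + 125 = 1672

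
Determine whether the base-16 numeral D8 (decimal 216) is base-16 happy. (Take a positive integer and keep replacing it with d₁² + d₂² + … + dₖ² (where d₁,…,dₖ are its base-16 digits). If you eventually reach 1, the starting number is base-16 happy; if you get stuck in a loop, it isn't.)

216 = (13,8)_16 → 13² + 8² = 233
233 = (14,9)_16 → 14² + 9² = 277
277 = (1,1,5)_16 → 1² + 1² + 5² = 27
27 = (1,11)_16 → 1² + 11² = 122
122 = (7,10)_16 → 7² + 10² = 149
149 = (9,5)_16 → 9² + 5² = 106
106 = (6,10)_16 → 6² + 10² = 136
136 = (8,8)_16 → 8² + 8² = 128
128 = (8,0)_16 → 8² + 0² = 64
64 = (4,0)_16 → 4² + 0² = 16
16 = (1,0)_16 → 1² + 0² = 1  — reached 1.

base-16 happy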